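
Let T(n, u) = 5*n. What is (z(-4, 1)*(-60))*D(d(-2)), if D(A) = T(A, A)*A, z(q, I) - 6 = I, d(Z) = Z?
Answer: -8400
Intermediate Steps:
z(q, I) = 6 + I
D(A) = 5*A² (D(A) = (5*A)*A = 5*A²)
(z(-4, 1)*(-60))*D(d(-2)) = ((6 + 1)*(-60))*(5*(-2)²) = (7*(-60))*(5*4) = -420*20 = -8400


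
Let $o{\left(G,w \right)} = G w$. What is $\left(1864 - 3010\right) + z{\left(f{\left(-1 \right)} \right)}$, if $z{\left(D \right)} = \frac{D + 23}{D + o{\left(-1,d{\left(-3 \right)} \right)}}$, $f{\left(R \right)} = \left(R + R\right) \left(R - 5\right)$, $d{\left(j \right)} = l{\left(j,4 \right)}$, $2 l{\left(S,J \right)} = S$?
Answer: $- \frac{30872}{27} \approx -1143.4$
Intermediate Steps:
$l{\left(S,J \right)} = \frac{S}{2}$
$d{\left(j \right)} = \frac{j}{2}$
$f{\left(R \right)} = 2 R \left(-5 + R\right)$
$z{\left(D \right)} = \frac{23 + D}{\frac{3}{2} + D}$ ($z{\left(D \right)} = \frac{D + 23}{D - \frac{1}{2} \left(-3\right)} = \frac{23 + D}{D - - \frac{3}{2}} = \frac{23 + D}{D + \frac{3}{2}} = \frac{23 + D}{\frac{3}{2} + D}$)
$\left(1864 - 3010\right) + z{\left(f{\left(-1 \right)} \right)} = \left(1864 - 3010\right) + \frac{2 \left(23 + 2 \left(-1\right) \left(-5 - 1\right)\right)}{3 + 2 \cdot 2 \left(-1\right) \left(-5 - 1\right)} = -1146 + \frac{2 \left(23 + 2 \left(-1\right) \left(-6\right)\right)}{3 + 2 \cdot 2 \left(-1\right) \left(-6\right)} = -1146 + \frac{2 \left(23 + 12\right)}{3 + 2 \cdot 12} = -1146 + 2 \frac{1}{3 + 24} \cdot 35 = -1146 + 2 \cdot \frac{1}{27} \cdot 35 = -1146 + \frac{70}{27} = - \frac{30872}{27}$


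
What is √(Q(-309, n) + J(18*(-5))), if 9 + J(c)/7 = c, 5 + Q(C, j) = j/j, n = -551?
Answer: I*√697 ≈ 26.401*I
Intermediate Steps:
Q(C, j) = -4 (Q(C, j) = -5 + j/j = -5 + 1 = -4)
J(c) = -63 + 7*c
√(Q(-309, n) + J(18*(-5))) = √(-4 + (-63 + 7*(18*(-5)))) = √(-4 + (-63 + 7*(-90))) = √(-4 + (-63 - 630)) = √(-4 - 693) = √(-697) = I*√697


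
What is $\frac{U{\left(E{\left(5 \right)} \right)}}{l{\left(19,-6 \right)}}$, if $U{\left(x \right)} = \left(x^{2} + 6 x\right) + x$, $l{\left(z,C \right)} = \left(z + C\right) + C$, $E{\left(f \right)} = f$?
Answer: $\frac{60}{7} \approx 8.5714$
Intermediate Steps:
$l{\left(z,C \right)} = z + 2 C$ ($l{\left(z,C \right)} = \left(C + z\right) + C = z + 2 C$)
$U{\left(x \right)} = x^{2} + 7 x$
$\frac{U{\left(E{\left(5 \right)} \right)}}{l{\left(19,-6 \right)}} = \frac{5 \left(7 + 5\right)}{19 + 2 \left(-6\right)} = \frac{5 \cdot 12}{19 - 12} = \frac{60}{7}$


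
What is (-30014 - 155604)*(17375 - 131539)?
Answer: 21190893352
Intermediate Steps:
(-30014 - 155604)*(17375 - 131539) = -185618*(-114164) = 21190893352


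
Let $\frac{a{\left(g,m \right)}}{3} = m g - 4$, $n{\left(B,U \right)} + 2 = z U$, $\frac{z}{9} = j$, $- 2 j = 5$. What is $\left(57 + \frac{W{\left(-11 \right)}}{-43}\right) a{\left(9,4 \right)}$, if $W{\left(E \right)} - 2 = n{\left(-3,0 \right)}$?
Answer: $5472$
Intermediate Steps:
$j = - \frac{5}{2}$ ($j = \left(- \frac{1}{2}\right) 5 = - \frac{5}{2} \approx -2.5$)
$z = - \frac{45}{2}$ ($z = 9 \left(- \frac{5}{2}\right) = - \frac{45}{2} \approx -22.5$)
$n{\left(B,U \right)} = -2 - \frac{45 U}{2}$
$W{\left(E \right)} = 0$ ($W{\left(E \right)} = 2 - 2 = 0$)
$a{\left(g,m \right)} = -12 + 3 g m$ ($a{\left(g,m \right)} = 3 \left(m g - 4\right) = 3 \left(g m - 4\right) = 3 \left(-4 + g m\right) = -12 + 3 g m$)
$\left(57 + \frac{W{\left(-11 \right)}}{-43}\right) a{\left(9,4 \right)} = \left(57 + \frac{0}{-43}\right) \left(-12 + 3 \cdot 9 \cdot 4\right) = \left(57 + 0 \left(- \frac{1}{43}\right)\right) \left(-12 + 108\right) = \left(57 + 0\right) 96 = 57 \cdot 96 = 5472$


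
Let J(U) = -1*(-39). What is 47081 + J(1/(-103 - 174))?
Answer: 47120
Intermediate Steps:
J(U) = 39
47081 + J(1/(-103 - 174)) = 47081 + 39 = 47120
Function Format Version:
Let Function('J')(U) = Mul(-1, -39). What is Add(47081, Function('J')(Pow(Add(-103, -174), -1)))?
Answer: 47120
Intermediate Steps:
Function('J')(U) = 39
Add(47081, Function('J')(Pow(Add(-103, -174), -1))) = Add(47081, 39) = 47120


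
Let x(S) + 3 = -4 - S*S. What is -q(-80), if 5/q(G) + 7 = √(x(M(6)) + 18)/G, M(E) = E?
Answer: 1792/2509 - 16*I/2509 ≈ 0.71423 - 0.006377*I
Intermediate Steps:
x(S) = -7 - S² (x(S) = -3 + (-4 - S*S) = -3 + (-4 - S²) = -7 - S²)
q(G) = 5/(-7 + 5*I/G) (q(G) = 5/(-7 + √((-7 - 1*6²) + 18)/G) = 5/(-7 + √((-7 - 1*36) + 18)/G) = 5/(-7 + √((-7 - 36) + 18)/G) = 5/(-7 + √(-43 + 18)/G) = 5/(-7 + √(-25)/G) = 5/(-7 + (5*I)/G) = 5/(-7 + 5*I/G))
-q(-80) = -(-5)*(-80)/(-5*I + 7*(-80)) = -(-5)*(-80)/(-5*I - 560) = -(-5)*(-80)/(-560 - 5*I) = -(-5)*(-80)*(-560 + 5*I)/313625 = -(-1792/2509 + 16*I/2509) = 1792/2509 - 16*I/2509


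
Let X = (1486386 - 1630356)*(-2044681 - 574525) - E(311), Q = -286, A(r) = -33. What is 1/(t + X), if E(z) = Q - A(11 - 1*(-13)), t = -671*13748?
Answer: 1/377077863165 ≈ 2.6520e-12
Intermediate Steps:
t = -9224908
E(z) = -253 (E(z) = -286 - 1*(-33) = -286 + 33 = -253)
X = 377087088073 (X = (1486386 - 1630356)*(-2044681 - 574525) - 1*(-253) = -143970*(-2619206) + 253 = 377087087820 + 253 = 377087088073)
1/(t + X) = 1/(-9224908 + 377087088073) = 1/377077863165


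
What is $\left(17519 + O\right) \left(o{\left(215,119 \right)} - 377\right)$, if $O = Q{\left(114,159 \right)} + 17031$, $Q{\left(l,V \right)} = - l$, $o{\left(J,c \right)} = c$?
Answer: $-8884488$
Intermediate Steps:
$O = 16917$ ($O = \left(-1\right) 114 + 17031 = -114 + 17031 = 16917$)
$\left(17519 + O\right) \left(o{\left(215,119 \right)} - 377\right) = \left(17519 + 16917\right) \left(119 - 377\right) = 34436 \left(-258\right) = -8884488$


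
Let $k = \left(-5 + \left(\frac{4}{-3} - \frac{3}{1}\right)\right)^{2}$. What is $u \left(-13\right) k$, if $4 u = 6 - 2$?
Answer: $- \frac{10192}{9} \approx -1132.4$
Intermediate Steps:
$u = 1$ ($u = \frac{6 - 2}{4} = \frac{1}{4} \cdot 4 = 1$)
$k = \frac{784}{9}$ ($k = \left(-5 + \left(4 \left(- \frac{1}{3}\right) - 3\right)\right)^{2} = \left(-5 - \frac{13}{3}\right)^{2} = \left(- \frac{28}{3}\right)^{2} = \frac{784}{9} \approx 87.111$)
$u \left(-13\right) k = 1 \left(-13\right) \frac{784}{9} = \left(-13\right) \frac{784}{9} = - \frac{10192}{9}$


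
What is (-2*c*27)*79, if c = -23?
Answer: 98118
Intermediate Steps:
(-2*c*27)*79 = (-2*(-23)*27)*79 = (46*27)*79 = 1242*79 = 98118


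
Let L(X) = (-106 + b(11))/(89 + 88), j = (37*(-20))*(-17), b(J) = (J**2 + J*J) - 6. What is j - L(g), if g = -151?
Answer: 2226530/177 ≈ 12579.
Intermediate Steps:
b(J) = -6 + 2*J**2 (b(J) = (J**2 + J**2) - 6 = 2*J**2 - 6 = -6 + 2*J**2)
j = 12580 (j = -740*(-17) = 12580)
L(X) = 130/177 (L(X) = (-106 + (-6 + 2*11**2))/(89 + 88) = (-106 + (-6 + 2*121))/177 = (-106 + (-6 + 242))*(1/177) = (-106 + 236)*(1/177) = 130*(1/177) = 130/177)
j - L(g) = 12580 - 1*130/177 = 12580 - 130/177 = 2226530/177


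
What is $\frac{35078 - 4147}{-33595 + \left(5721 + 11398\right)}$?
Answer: $- \frac{30931}{16476} \approx -1.8773$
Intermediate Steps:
$\frac{35078 - 4147}{-33595 + \left(5721 + 11398\right)} = \frac{30931}{-33595 + 17119} = \frac{30931}{-16476} = 30931 \left(- \frac{1}{16476}\right) = - \frac{30931}{16476}$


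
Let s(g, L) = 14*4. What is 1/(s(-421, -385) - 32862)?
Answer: -1/32806 ≈ -3.0482e-5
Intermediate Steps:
s(g, L) = 56
1/(s(-421, -385) - 32862) = 1/(56 - 32862) = 1/(-32806) = -1/32806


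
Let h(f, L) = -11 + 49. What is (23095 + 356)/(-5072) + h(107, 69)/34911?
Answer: -818505125/177068592 ≈ -4.6225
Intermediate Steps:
h(f, L) = 38
(23095 + 356)/(-5072) + h(107, 69)/34911 = (23095 + 356)/(-5072) + 38/34911 = 23451*(-1/5072) + 38*(1/34911) = -23451/5072 + 38/34911 = -818505125/177068592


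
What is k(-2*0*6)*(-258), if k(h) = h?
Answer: 0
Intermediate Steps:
k(-2*0*6)*(-258) = (-2*0*6)*(-258) = (0*6)*(-258) = 0*(-258) = 0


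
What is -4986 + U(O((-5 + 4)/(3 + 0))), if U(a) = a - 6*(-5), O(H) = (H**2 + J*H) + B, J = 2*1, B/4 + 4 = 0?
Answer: -44753/9 ≈ -4972.6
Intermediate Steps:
B = -16 (B = -16 + 4*0 = -16 + 0 = -16)
J = 2
O(H) = -16 + H**2 + 2*H (O(H) = (H**2 + 2*H) - 16 = -16 + H**2 + 2*H)
U(a) = 30 + a (U(a) = a - 1*(-30) = a + 30 = 30 + a)
-4986 + U(O((-5 + 4)/(3 + 0))) = -4986 + (30 + (-16 + ((-5 + 4)/(3 + 0))**2 + 2*((-5 + 4)/(3 + 0)))) = -4986 + (30 + (-16 + (-1/3)**2 + 2*(-1/3))) = -4986 + (30 + (-16 + 1/9 - 2/3)) = -4986 + (30 - 149/9) = -4986 + 121/9 = -44753/9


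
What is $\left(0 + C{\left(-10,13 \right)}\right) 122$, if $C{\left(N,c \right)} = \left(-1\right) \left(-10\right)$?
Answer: $1220$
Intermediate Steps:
$C{\left(N,c \right)} = 10$
$\left(0 + C{\left(-10,13 \right)}\right) 122 = \left(0 + 10\right) 122 = 10 \cdot 122 = 1220$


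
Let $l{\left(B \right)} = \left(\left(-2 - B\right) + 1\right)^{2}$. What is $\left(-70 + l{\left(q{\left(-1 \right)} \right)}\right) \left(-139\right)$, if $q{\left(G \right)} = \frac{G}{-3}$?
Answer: $\frac{85346}{9} \approx 9482.9$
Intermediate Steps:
$q{\left(G \right)} = - \frac{G}{3}$ ($q{\left(G \right)} = G \left(- \frac{1}{3}\right) = - \frac{G}{3}$)
$l{\left(B \right)} = \left(-1 - B\right)^{2}$
$\left(-70 + l{\left(q{\left(-1 \right)} \right)}\right) \left(-139\right) = \left(-70 + \left(1 - - \frac{1}{3}\right)^{2}\right) \left(-139\right) = \left(-70 + \left(1 + \frac{1}{3}\right)^{2}\right) \left(-139\right) = \left(-70 + \left(\frac{4}{3}\right)^{2}\right) \left(-139\right) = \left(-70 + \frac{16}{9}\right) \left(-139\right) = \left(- \frac{614}{9}\right) \left(-139\right) = \frac{85346}{9}$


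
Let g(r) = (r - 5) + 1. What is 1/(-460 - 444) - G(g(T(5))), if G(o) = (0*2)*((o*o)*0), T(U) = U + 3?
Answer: -1/904 ≈ -0.0011062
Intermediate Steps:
T(U) = 3 + U
g(r) = -4 + r (g(r) = (-5 + r) + 1 = -4 + r)
G(o) = 0 (G(o) = 0*(o²*0) = 0*0 = 0)
1/(-460 - 444) - G(g(T(5))) = 1/(-460 - 444) - 1*0 = 1/(-904) + 0 = -1/904 + 0 = -1/904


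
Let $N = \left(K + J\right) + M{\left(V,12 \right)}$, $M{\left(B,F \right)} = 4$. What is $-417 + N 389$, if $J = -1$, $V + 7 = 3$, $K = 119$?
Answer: $47041$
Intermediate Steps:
$V = -4$ ($V = -7 + 3 = -4$)
$N = 122$ ($N = \left(119 - 1\right) + 4 = 118 + 4 = 122$)
$-417 + N 389 = -417 + 122 \cdot 389 = -417 + 47458 = 47041$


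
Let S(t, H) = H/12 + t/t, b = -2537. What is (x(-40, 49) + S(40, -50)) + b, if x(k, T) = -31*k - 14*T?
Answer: -11917/6 ≈ -1986.2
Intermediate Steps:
S(t, H) = 1 + H/12 (S(t, H) = H*(1/12) + 1 = H/12 + 1 = 1 + H/12)
(x(-40, 49) + S(40, -50)) + b = ((-31*(-40) - 14*49) + (1 + (1/12)*(-50))) - 2537 = ((1240 - 686) + (1 - 25/6)) - 2537 = (554 - 19/6) - 2537 = 3305/6 - 2537 = -11917/6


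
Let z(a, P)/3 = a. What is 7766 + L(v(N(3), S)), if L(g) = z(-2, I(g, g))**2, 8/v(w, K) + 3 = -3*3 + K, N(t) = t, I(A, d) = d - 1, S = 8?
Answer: 7802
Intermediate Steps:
I(A, d) = -1 + d
z(a, P) = 3*a
v(w, K) = 8/(-12 + K) (v(w, K) = 8/(-3 + (-3*3 + K)) = 8/(-3 + (-9 + K)) = 8/(-12 + K))
L(g) = 36 (L(g) = (3*(-2))**2 = (-6)**2 = 36)
7766 + L(v(N(3), S)) = 7766 + 36 = 7802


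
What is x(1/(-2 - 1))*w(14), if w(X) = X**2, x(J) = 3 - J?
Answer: 1960/3 ≈ 653.33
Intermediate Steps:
x(1/(-2 - 1))*w(14) = (3 - 1/(-2 - 1))*14**2 = (3 - 1/(-3))*196 = (3 - 1*(-1/3))*196 = (3 + 1/3)*196 = (10/3)*196 = 1960/3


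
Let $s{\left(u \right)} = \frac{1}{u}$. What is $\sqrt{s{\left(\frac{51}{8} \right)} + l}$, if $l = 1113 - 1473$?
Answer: $\frac{4 i \sqrt{58497}}{51} \approx 18.97 i$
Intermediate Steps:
$l = -360$
$\sqrt{s{\left(\frac{51}{8} \right)} + l} = \sqrt{\frac{1}{51 \cdot \frac{1}{8}} - 360} = \sqrt{\frac{1}{\frac{51}{8}} - 360} = \sqrt{\frac{8}{51} - 360} = \sqrt{- \frac{18352}{51}} = \frac{4 i \sqrt{58497}}{51}$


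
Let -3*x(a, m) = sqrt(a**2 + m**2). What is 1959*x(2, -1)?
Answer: -653*sqrt(5) ≈ -1460.2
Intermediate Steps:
x(a, m) = -sqrt(a**2 + m**2)/3
1959*x(2, -1) = 1959*(-sqrt(2**2 + (-1)**2)/3) = 1959*(-sqrt(4 + 1)/3) = 1959*(-sqrt(5)/3) = -653*sqrt(5)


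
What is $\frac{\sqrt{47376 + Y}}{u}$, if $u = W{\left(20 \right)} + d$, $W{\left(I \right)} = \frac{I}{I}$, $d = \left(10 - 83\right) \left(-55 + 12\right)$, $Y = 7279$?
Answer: $\frac{\sqrt{54655}}{3140} \approx 0.074454$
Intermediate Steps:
$d = 3139$ ($d = \left(-73\right) \left(-43\right) = 3139$)
$W{\left(I \right)} = 1$
$u = 3140$ ($u = 1 + 3139 = 3140$)
$\frac{\sqrt{47376 + Y}}{u} = \frac{\sqrt{47376 + 7279}}{3140} = \sqrt{54655} \cdot \frac{1}{3140} = \frac{\sqrt{54655}}{3140}$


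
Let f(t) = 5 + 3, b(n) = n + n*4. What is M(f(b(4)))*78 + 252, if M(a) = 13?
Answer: 1266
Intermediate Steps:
b(n) = 5*n (b(n) = n + 4*n = 5*n)
f(t) = 8
M(f(b(4)))*78 + 252 = 13*78 + 252 = 1014 + 252 = 1266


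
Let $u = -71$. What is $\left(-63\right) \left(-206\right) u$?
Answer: $-921438$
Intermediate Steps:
$\left(-63\right) \left(-206\right) u = \left(-63\right) \left(-206\right) \left(-71\right) = 12978 \left(-71\right) = -921438$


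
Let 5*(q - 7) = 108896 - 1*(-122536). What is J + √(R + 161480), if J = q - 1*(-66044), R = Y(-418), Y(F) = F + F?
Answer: 561687/5 + 2*√40161 ≈ 1.1274e+5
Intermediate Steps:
q = 231467/5 (q = 7 + (108896 - 1*(-122536))/5 = 7 + (108896 + 122536)/5 = 7 + (⅕)*231432 = 7 + 231432/5 = 231467/5 ≈ 46293.)
Y(F) = 2*F
R = -836 (R = 2*(-418) = -836)
J = 561687/5 (J = 231467/5 - 1*(-66044) = 231467/5 + 66044 = 561687/5 ≈ 1.1234e+5)
J + √(R + 161480) = 561687/5 + √(-836 + 161480) = 561687/5 + √160644 = 561687/5 + 2*√40161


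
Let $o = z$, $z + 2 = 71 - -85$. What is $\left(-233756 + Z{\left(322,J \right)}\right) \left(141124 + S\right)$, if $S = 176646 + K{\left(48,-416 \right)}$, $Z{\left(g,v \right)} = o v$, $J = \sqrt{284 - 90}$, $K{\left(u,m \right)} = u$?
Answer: $-74291864408 + 48943972 \sqrt{194} \approx -7.361 \cdot 10^{10}$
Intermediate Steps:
$z = 154$ ($z = -2 + \left(71 - -85\right) = -2 + \left(71 + 85\right) = -2 + 156 = 154$)
$o = 154$
$J = \sqrt{194} \approx 13.928$
$Z{\left(g,v \right)} = 154 v$
$S = 176694$ ($S = 176646 + 48 = 176694$)
$\left(-233756 + Z{\left(322,J \right)}\right) \left(141124 + S\right) = \left(-233756 + 154 \sqrt{194}\right) \left(141124 + 176694\right) = \left(-233756 + 154 \sqrt{194}\right) 317818 = -74291864408 + 48943972 \sqrt{194}$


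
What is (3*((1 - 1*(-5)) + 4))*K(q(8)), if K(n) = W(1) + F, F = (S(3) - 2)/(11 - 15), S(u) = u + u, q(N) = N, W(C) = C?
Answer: 0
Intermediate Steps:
S(u) = 2*u
F = -1 (F = (2*3 - 2)/(11 - 15) = (6 - 2)/(-4) = 4*(-¼) = -1)
K(n) = 0 (K(n) = 1 - 1 = 0)
(3*((1 - 1*(-5)) + 4))*K(q(8)) = (3*((1 - 1*(-5)) + 4))*0 = (3*((1 + 5) + 4))*0 = (3*(6 + 4))*0 = (3*10)*0 = 30*0 = 0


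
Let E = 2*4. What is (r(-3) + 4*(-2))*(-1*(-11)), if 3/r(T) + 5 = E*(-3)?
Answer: -2585/29 ≈ -89.138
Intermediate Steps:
E = 8
r(T) = -3/29 (r(T) = 3/(-5 + 8*(-3)) = 3/(-5 - 24) = 3/(-29) = 3*(-1/29) = -3/29)
(r(-3) + 4*(-2))*(-1*(-11)) = (-3/29 + 4*(-2))*(-1*(-11)) = (-3/29 - 8)*11 = -235/29*11 = -2585/29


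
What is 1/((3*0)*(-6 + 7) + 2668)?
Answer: 1/2668 ≈ 0.00037481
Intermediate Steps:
1/((3*0)*(-6 + 7) + 2668) = 1/(0*1 + 2668) = 1/(0 + 2668) = 1/2668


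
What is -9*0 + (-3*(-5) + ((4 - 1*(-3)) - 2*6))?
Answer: 10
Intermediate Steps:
-9*0 + (-3*(-5) + ((4 - 1*(-3)) - 2*6)) = 0 + (15 + ((4 + 3) - 12)) = 0 + (15 + (7 - 12)) = 0 + (15 - 5) = 0 + 10 = 10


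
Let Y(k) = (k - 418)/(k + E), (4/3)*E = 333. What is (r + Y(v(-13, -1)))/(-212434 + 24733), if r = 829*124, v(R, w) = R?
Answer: -32448696/59250949 ≈ -0.54765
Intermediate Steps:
E = 999/4 (E = (3/4)*333 = 999/4 ≈ 249.75)
Y(k) = (-418 + k)/(999/4 + k) (Y(k) = (k - 418)/(k + 999/4) = (-418 + k)/(999/4 + k))
r = 102796
(r + Y(v(-13, -1)))/(-212434 + 24733) = (102796 + 4*(-418 - 13)/(999 + 4*(-13)))/(-212434 + 24733) = (102796 + 4*(-431)/(999 - 52))/(-187701) = (102796 + 4*(-431)/947)*(-1/187701) = (102796 + 4*(1/947)*(-431))*(-1/187701) = (102796 - 1724/947)*(-1/187701) = (97346088/947)*(-1/187701) = -32448696/59250949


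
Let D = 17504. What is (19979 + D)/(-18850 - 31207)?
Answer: -37483/50057 ≈ -0.74881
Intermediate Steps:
(19979 + D)/(-18850 - 31207) = (19979 + 17504)/(-18850 - 31207) = 37483/(-50057) = 37483*(-1/50057) = -37483/50057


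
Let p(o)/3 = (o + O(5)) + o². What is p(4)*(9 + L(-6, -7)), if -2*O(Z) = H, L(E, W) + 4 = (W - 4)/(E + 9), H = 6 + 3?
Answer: 62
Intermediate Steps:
H = 9
L(E, W) = -4 + (-4 + W)/(9 + E) (L(E, W) = -4 + (W - 4)/(E + 9) = -4 + (-4 + W)/(9 + E))
O(Z) = -9/2 (O(Z) = -½*9 = -9/2)
p(o) = -27/2 + 3*o + 3*o² (p(o) = 3*((o - 9/2) + o²) = 3*((-9/2 + o) + o²) = 3*(-9/2 + o + o²) = -27/2 + 3*o + 3*o²)
p(4)*(9 + L(-6, -7)) = (-27/2 + 3*4 + 3*4²)*(9 + (-40 - 7 - 4*(-6))/(9 - 6)) = (-27/2 + 12 + 3*16)*(9 + (-40 - 7 + 24)/3) = (-27/2 + 12 + 48)*(9 + (⅓)*(-23)) = 93*(9 - 23/3)/2 = (93/2)*(4/3) = 62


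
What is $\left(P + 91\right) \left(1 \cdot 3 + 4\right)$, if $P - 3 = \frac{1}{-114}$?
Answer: $\frac{75005}{114} \approx 657.94$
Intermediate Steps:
$P = \frac{341}{114}$ ($P = 3 + \frac{1}{-114} = 3 - \frac{1}{114} = \frac{341}{114} \approx 2.9912$)
$\left(P + 91\right) \left(1 \cdot 3 + 4\right) = \left(\frac{341}{114} + 91\right) \left(1 \cdot 3 + 4\right) = \frac{10715 \left(3 + 4\right)}{114} = \frac{10715}{114} \cdot 7 = \frac{75005}{114}$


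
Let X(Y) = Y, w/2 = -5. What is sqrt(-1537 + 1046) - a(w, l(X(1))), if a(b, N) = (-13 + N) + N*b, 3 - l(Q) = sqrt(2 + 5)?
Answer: 40 - 9*sqrt(7) + I*sqrt(491) ≈ 16.188 + 22.159*I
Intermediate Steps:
w = -10 (w = 2*(-5) = -10)
l(Q) = 3 - sqrt(7) (l(Q) = 3 - sqrt(2 + 5) = 3 - sqrt(7))
a(b, N) = -13 + N + N*b
sqrt(-1537 + 1046) - a(w, l(X(1))) = sqrt(-1537 + 1046) - (-13 + (3 - sqrt(7)) + (3 - sqrt(7))*(-10)) = sqrt(-491) - (-13 + (3 - sqrt(7)) + (-30 + 10*sqrt(7))) = I*sqrt(491) - (-40 + 9*sqrt(7)) = I*sqrt(491) + (40 - 9*sqrt(7)) = 40 - 9*sqrt(7) + I*sqrt(491)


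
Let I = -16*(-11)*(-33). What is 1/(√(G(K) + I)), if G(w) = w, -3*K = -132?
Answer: -I*√1441/2882 ≈ -0.013172*I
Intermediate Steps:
K = 44 (K = -⅓*(-132) = 44)
I = -5808 (I = 176*(-33) = -5808)
1/(√(G(K) + I)) = 1/(√(44 - 5808)) = 1/(√(-5764)) = 1/(2*I*√1441) = -I*√1441/2882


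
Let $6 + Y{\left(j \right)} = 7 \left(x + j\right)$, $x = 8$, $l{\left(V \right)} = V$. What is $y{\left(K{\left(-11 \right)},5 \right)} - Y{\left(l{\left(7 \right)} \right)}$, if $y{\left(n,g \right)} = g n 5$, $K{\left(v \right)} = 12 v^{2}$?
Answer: $36201$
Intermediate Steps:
$y{\left(n,g \right)} = 5 g n$
$Y{\left(j \right)} = 50 + 7 j$ ($Y{\left(j \right)} = -6 + 7 \left(8 + j\right) = -6 + \left(56 + 7 j\right) = 50 + 7 j$)
$y{\left(K{\left(-11 \right)},5 \right)} - Y{\left(l{\left(7 \right)} \right)} = 5 \cdot 5 \cdot 12 \left(-11\right)^{2} - \left(50 + 7 \cdot 7\right) = 5 \cdot 5 \cdot 12 \cdot 121 - \left(50 + 49\right) = 5 \cdot 5 \cdot 1452 - 99 = 36300 - 99 = 36201$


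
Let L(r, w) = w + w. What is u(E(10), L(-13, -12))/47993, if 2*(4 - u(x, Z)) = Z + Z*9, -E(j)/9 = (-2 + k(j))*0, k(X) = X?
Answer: 124/47993 ≈ 0.0025837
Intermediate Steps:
L(r, w) = 2*w
E(j) = 0 (E(j) = -9*(-2 + j)*0 = -9*0 = 0)
u(x, Z) = 4 - 5*Z (u(x, Z) = 4 - (Z + Z*9)/2 = 4 - (Z + 9*Z)/2 = 4 - 5*Z)
u(E(10), L(-13, -12))/47993 = (4 - 10*(-12))/47993 = (4 - 5*(-24))*(1/47993) = (4 + 120)*(1/47993) = 124*(1/47993) = 124/47993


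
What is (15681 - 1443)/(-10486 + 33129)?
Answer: 14238/22643 ≈ 0.62880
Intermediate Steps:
(15681 - 1443)/(-10486 + 33129) = 14238/22643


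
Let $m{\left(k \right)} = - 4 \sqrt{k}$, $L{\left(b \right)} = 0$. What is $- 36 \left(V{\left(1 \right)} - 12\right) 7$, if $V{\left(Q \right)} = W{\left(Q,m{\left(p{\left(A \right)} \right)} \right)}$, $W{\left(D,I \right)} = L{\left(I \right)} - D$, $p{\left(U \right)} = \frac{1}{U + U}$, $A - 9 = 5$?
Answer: $3276$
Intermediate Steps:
$A = 14$ ($A = 9 + 5 = 14$)
$p{\left(U \right)} = \frac{1}{2 U}$
$W{\left(D,I \right)} = - D$ ($W{\left(D,I \right)} = 0 - D = - D$)
$V{\left(Q \right)} = - Q$
$- 36 \left(V{\left(1 \right)} - 12\right) 7 = - 36 \left(\left(-1\right) 1 - 12\right) 7 = - 36 \left(-1 - 12\right) 7 = - 36 \left(\left(-13\right) 7\right) = \left(-36\right) \left(-91\right) = 3276$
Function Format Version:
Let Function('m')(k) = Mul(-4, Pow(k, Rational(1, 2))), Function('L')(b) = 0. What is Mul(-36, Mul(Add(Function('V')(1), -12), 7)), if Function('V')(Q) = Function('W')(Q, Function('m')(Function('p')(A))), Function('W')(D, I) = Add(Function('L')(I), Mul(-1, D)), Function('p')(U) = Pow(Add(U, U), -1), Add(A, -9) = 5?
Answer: 3276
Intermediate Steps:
A = 14 (A = Add(9, 5) = 14)
Function('p')(U) = Mul(Rational(1, 2), Pow(U, -1)) (Function('p')(U) = Pow(Mul(2, U), -1) = Mul(Rational(1, 2), Pow(U, -1)))
Function('W')(D, I) = Mul(-1, D) (Function('W')(D, I) = Add(0, Mul(-1, D)) = Mul(-1, D))
Function('V')(Q) = Mul(-1, Q)
Mul(-36, Mul(Add(Function('V')(1), -12), 7)) = Mul(-36, Mul(Add(Mul(-1, 1), -12), 7)) = Mul(-36, Mul(Add(-1, -12), 7)) = Mul(-36, Mul(-13, 7)) = Mul(-36, -91) = 3276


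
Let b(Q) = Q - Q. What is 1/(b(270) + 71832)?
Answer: 1/71832 ≈ 1.3921e-5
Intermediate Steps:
b(Q) = 0
1/(b(270) + 71832) = 1/(0 + 71832) = 1/71832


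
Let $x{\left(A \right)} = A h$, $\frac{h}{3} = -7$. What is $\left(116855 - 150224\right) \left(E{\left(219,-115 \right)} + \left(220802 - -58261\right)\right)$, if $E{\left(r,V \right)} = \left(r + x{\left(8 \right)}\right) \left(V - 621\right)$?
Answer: $-8059514463$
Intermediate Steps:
$h = -21$ ($h = 3 \left(-7\right) = -21$)
$x{\left(A \right)} = - 21 A$ ($x{\left(A \right)} = A \left(-21\right) = - 21 A$)
$E{\left(r,V \right)} = \left(-621 + V\right) \left(-168 + r\right)$ ($E{\left(r,V \right)} = \left(r - 168\right) \left(V - 621\right) = \left(r - 168\right) \left(-621 + V\right) = \left(-168 + r\right) \left(-621 + V\right) = \left(-621 + V\right) \left(-168 + r\right)$)
$\left(116855 - 150224\right) \left(E{\left(219,-115 \right)} + \left(220802 - -58261\right)\right) = \left(116855 - 150224\right) \left(\left(104328 - 135999 - -19320 - 25185\right) + \left(220802 - -58261\right)\right) = - 33369 \left(\left(104328 - 135999 + 19320 - 25185\right) + \left(220802 + 58261\right)\right) = - 33369 \left(-37536 + 279063\right) = \left(-33369\right) 241527 = -8059514463$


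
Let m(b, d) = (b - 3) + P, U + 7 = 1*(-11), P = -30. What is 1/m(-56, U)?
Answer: -1/89 ≈ -0.011236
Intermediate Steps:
U = -18 (U = -7 + 1*(-11) = -7 - 11 = -18)
m(b, d) = -33 + b (m(b, d) = (b - 3) - 30 = (-3 + b) - 30 = -33 + b)
1/m(-56, U) = 1/(-33 - 56) = 1/(-89) = -1/89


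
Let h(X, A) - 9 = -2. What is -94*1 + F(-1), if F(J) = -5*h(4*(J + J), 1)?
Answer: -129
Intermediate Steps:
h(X, A) = 7 (h(X, A) = 9 - 2 = 7)
F(J) = -35 (F(J) = -5*7 = -35)
-94*1 + F(-1) = -94*1 - 35 = -94 - 35 = -129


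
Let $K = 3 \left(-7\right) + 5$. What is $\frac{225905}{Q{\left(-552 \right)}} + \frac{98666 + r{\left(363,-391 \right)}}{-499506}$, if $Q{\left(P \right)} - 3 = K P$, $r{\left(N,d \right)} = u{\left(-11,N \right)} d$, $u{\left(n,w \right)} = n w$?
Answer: $\frac{2181676227}{98069678} \approx 22.246$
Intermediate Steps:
$K = -16$ ($K = -21 + 5 = -16$)
$r{\left(N,d \right)} = - 11 N d$
$Q{\left(P \right)} = 3 - 16 P$
$\frac{225905}{Q{\left(-552 \right)}} + \frac{98666 + r{\left(363,-391 \right)}}{-499506} = \frac{225905}{3 - -8832} + \frac{98666 - 3993 \left(-391\right)}{-499506} = \frac{225905}{3 + 8832} + \left(98666 + 1561263\right) \left(- \frac{1}{499506}\right) = \frac{225905}{8835} + 1659929 \left(- \frac{1}{499506}\right) = 225905 \cdot \frac{1}{8835} - \frac{1659929}{499506} = \frac{45181}{1767} - \frac{1659929}{499506} = \frac{2181676227}{98069678}$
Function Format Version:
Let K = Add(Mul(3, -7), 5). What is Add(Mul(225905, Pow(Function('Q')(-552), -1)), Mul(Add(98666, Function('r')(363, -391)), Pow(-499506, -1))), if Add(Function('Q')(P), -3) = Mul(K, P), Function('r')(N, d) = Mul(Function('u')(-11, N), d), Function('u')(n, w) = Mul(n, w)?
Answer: Rational(2181676227, 98069678) ≈ 22.246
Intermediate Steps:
K = -16 (K = Add(-21, 5) = -16)
Function('r')(N, d) = Mul(-11, N, d) (Function('r')(N, d) = Mul(Mul(-11, N), d) = Mul(-11, N, d))
Function('Q')(P) = Add(3, Mul(-16, P))
Add(Mul(225905, Pow(Function('Q')(-552), -1)), Mul(Add(98666, Function('r')(363, -391)), Pow(-499506, -1))) = Add(Mul(225905, Pow(Add(3, Mul(-16, -552)), -1)), Mul(Add(98666, Mul(-11, 363, -391)), Pow(-499506, -1))) = Add(Mul(225905, Pow(Add(3, 8832), -1)), Mul(Add(98666, 1561263), Rational(-1, 499506))) = Add(Mul(225905, Pow(8835, -1)), Mul(1659929, Rational(-1, 499506))) = Add(Mul(225905, Rational(1, 8835)), Rational(-1659929, 499506)) = Add(Rational(45181, 1767), Rational(-1659929, 499506)) = Rational(2181676227, 98069678)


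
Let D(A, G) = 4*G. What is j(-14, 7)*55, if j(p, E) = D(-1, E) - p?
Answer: 2310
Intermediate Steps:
j(p, E) = -p + 4*E (j(p, E) = 4*E - p = -p + 4*E)
j(-14, 7)*55 = (-1*(-14) + 4*7)*55 = (14 + 28)*55 = 42*55 = 2310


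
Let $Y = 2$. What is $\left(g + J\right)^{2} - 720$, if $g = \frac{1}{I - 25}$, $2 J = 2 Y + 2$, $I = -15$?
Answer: $- \frac{1137839}{1600} \approx -711.15$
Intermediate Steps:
$J = 3$ ($J = \frac{2 \cdot 2 + 2}{2} = \frac{4 + 2}{2} = \frac{1}{2} \cdot 6 = 3$)
$g = - \frac{1}{40}$ ($g = \frac{1}{-15 - 25} = \frac{1}{-40} = - \frac{1}{40} \approx -0.025$)
$\left(g + J\right)^{2} - 720 = \left(- \frac{1}{40} + 3\right)^{2} - 720 = \left(\frac{119}{40}\right)^{2} - 720 = \frac{14161}{1600} - 720 = - \frac{1137839}{1600}$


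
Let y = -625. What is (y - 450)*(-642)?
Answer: 690150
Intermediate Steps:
(y - 450)*(-642) = (-625 - 450)*(-642) = -1075*(-642) = 690150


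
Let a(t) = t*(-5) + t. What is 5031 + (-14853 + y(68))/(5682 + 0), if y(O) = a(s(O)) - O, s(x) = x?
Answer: 28570949/5682 ≈ 5028.3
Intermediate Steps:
a(t) = -4*t (a(t) = -5*t + t = -4*t)
y(O) = -5*O (y(O) = -4*O - O = -5*O)
5031 + (-14853 + y(68))/(5682 + 0) = 5031 + (-14853 - 5*68)/(5682 + 0) = 5031 + (-14853 - 340)/5682 = 5031 - 15193*1/5682 = 5031 - 15193/5682 = 28570949/5682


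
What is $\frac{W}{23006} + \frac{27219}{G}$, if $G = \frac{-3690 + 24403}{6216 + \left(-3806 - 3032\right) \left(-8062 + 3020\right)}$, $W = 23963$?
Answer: $\frac{21593523918536987}{476523278} \approx 4.5315 \cdot 10^{7}$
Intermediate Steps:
$G = \frac{20713}{34483412}$ ($G = \frac{20713}{6216 - -34477196} = \frac{20713}{6216 + 34477196} = \frac{20713}{34483412} \approx 0.00060067$)
$\frac{W}{23006} + \frac{27219}{G} = \frac{23963}{23006} + \frac{27219}{\frac{20713}{34483412}} = 23963 \cdot \frac{1}{23006} + 27219 \cdot \frac{34483412}{20713} = \frac{23963}{23006} + \frac{938603991228}{20713} = \frac{21593523918536987}{476523278}$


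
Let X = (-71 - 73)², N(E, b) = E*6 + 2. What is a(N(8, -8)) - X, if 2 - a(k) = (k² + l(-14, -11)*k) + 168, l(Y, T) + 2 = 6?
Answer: -23602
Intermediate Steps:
l(Y, T) = 4 (l(Y, T) = -2 + 6 = 4)
N(E, b) = 2 + 6*E (N(E, b) = 6*E + 2 = 2 + 6*E)
a(k) = -166 - k² - 4*k (a(k) = 2 - ((k² + 4*k) + 168) = 2 - (168 + k² + 4*k) = 2 + (-168 - k² - 4*k) = -166 - k² - 4*k)
X = 20736 (X = (-144)² = 20736)
a(N(8, -8)) - X = (-166 - (2 + 6*8)² - 4*(2 + 6*8)) - 1*20736 = (-166 - (2 + 48)² - 4*(2 + 48)) - 20736 = (-166 - 1*50² - 4*50) - 20736 = (-166 - 1*2500 - 200) - 20736 = (-166 - 2500 - 200) - 20736 = -2866 - 20736 = -23602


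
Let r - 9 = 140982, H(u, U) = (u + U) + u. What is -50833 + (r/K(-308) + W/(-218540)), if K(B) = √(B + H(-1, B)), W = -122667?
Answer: -11108921153/218540 - 46997*I*√618/206 ≈ -50832.0 - 5671.5*I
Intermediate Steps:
H(u, U) = U + 2*u (H(u, U) = (U + u) + u = U + 2*u)
r = 140991 (r = 9 + 140982 = 140991)
K(B) = √(-2 + 2*B) (K(B) = √(B + (B + 2*(-1))) = √(B + (B - 2)) = √(B + (-2 + B)) = √(-2 + 2*B))
-50833 + (r/K(-308) + W/(-218540)) = -50833 + (140991/(√(-2 + 2*(-308))) - 122667/(-218540)) = -50833 + (140991/(√(-2 - 616)) - 122667*(-1/218540)) = -50833 + (140991/(√(-618)) + 122667/218540) = -50833 + (140991/((I*√618)) + 122667/218540) = -50833 + (140991*(-I*√618/618) + 122667/218540) = -50833 + (-46997*I*√618/206 + 122667/218540) = -50833 + (122667/218540 - 46997*I*√618/206) = -11108921153/218540 - 46997*I*√618/206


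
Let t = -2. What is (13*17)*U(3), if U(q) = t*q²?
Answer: -3978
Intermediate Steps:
U(q) = -2*q²
(13*17)*U(3) = (13*17)*(-2*3²) = 221*(-2*9) = 221*(-18) = -3978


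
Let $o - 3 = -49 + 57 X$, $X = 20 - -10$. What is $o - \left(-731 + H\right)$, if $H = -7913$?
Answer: $10308$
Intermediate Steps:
$X = 30$ ($X = 20 + 10 = 30$)
$o = 1664$ ($o = 3 + \left(-49 + 57 \cdot 30\right) = 3 + \left(-49 + 1710\right) = 3 + 1661 = 1664$)
$o - \left(-731 + H\right) = 1664 - -8644 = 1664 + \left(\left(790 - 59\right) + 7913\right) = 1664 + \left(731 + 7913\right) = 1664 + 8644 = 10308$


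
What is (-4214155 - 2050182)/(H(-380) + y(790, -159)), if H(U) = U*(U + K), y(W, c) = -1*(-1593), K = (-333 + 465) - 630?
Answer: -6264337/335233 ≈ -18.687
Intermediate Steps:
K = -498 (K = 132 - 630 = -498)
y(W, c) = 1593
H(U) = U*(-498 + U) (H(U) = U*(U - 498) = U*(-498 + U))
(-4214155 - 2050182)/(H(-380) + y(790, -159)) = (-4214155 - 2050182)/(-380*(-498 - 380) + 1593) = -6264337/(-380*(-878) + 1593) = -6264337/(333640 + 1593) = -6264337/335233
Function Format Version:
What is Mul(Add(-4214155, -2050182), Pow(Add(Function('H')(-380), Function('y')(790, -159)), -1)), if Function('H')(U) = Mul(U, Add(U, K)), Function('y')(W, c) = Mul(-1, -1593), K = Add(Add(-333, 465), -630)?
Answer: Rational(-6264337, 335233) ≈ -18.687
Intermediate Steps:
K = -498 (K = Add(132, -630) = -498)
Function('y')(W, c) = 1593
Function('H')(U) = Mul(U, Add(-498, U)) (Function('H')(U) = Mul(U, Add(U, -498)) = Mul(U, Add(-498, U)))
Mul(Add(-4214155, -2050182), Pow(Add(Function('H')(-380), Function('y')(790, -159)), -1)) = Mul(Add(-4214155, -2050182), Pow(Add(Mul(-380, Add(-498, -380)), 1593), -1)) = Mul(-6264337, Pow(Add(Mul(-380, -878), 1593), -1)) = Mul(-6264337, Pow(Add(333640, 1593), -1)) = Mul(-6264337, Pow(335233, -1)) = Mul(-6264337, Rational(1, 335233)) = Rational(-6264337, 335233)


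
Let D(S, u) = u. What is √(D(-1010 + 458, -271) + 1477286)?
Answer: √1477015 ≈ 1215.3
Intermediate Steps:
√(D(-1010 + 458, -271) + 1477286) = √(-271 + 1477286) = √1477015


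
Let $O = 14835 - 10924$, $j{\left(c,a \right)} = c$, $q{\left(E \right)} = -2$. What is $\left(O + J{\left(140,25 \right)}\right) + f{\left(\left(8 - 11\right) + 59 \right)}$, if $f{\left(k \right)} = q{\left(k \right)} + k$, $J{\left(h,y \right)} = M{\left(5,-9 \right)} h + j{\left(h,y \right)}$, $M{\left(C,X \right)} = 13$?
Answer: $5925$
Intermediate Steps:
$J{\left(h,y \right)} = 14 h$ ($J{\left(h,y \right)} = 13 h + h = 14 h$)
$O = 3911$
$f{\left(k \right)} = -2 + k$
$\left(O + J{\left(140,25 \right)}\right) + f{\left(\left(8 - 11\right) + 59 \right)} = \left(3911 + 14 \cdot 140\right) + \left(-2 + \left(\left(8 - 11\right) + 59\right)\right) = \left(3911 + 1960\right) + \left(-2 + \left(-3 + 59\right)\right) = 5871 + \left(-2 + 56\right) = 5871 + 54 = 5925$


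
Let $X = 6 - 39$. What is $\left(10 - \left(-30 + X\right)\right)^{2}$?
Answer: $5329$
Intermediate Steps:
$X = -33$
$\left(10 - \left(-30 + X\right)\right)^{2} = \left(10 + \left(30 - -33\right)\right)^{2} = \left(10 + \left(30 + 33\right)\right)^{2} = \left(10 + 63\right)^{2} = 73^{2} = 5329$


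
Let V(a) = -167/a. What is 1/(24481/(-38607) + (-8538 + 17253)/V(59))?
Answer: -6447369/19855228622 ≈ -0.00032472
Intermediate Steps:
1/(24481/(-38607) + (-8538 + 17253)/V(59)) = 1/(24481/(-38607) + (-8538 + 17253)/((-167/59))) = 1/(24481*(-1/38607) + 8715/((-167*1/59))) = 1/(-24481/38607 + 8715/(-167/59)) = 1/(-24481/38607 + 8715*(-59/167)) = 1/(-24481/38607 - 514185/167) = 1/(-19855228622/6447369) = -6447369/19855228622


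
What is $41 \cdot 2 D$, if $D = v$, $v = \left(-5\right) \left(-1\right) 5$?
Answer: $2050$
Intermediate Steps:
$v = 25$ ($v = 5 \cdot 5 = 25$)
$D = 25$
$41 \cdot 2 D = 41 \cdot 2 \cdot 25 = 82 \cdot 25 = 2050$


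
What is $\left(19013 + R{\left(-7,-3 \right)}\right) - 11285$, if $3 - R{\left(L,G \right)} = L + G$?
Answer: $7741$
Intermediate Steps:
$R{\left(L,G \right)} = 3 - G - L$ ($R{\left(L,G \right)} = 3 - \left(L + G\right) = 3 - \left(G + L\right) = 3 - G - L$)
$\left(19013 + R{\left(-7,-3 \right)}\right) - 11285 = \left(19013 - -13\right) - 11285 = \left(19013 + \left(3 + 3 + 7\right)\right) - 11285 = \left(19013 + 13\right) - 11285 = 19026 - 11285 = 7741$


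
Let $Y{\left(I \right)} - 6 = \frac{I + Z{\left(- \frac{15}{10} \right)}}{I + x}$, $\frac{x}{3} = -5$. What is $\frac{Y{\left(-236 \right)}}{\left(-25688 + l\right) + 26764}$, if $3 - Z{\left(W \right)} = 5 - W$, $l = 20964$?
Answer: $\frac{3491}{11064080} \approx 0.00031553$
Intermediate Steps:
$Z{\left(W \right)} = -2 + W$ ($Z{\left(W \right)} = 3 - \left(5 - W\right) = 3 + \left(-5 + W\right) = -2 + W$)
$x = -15$ ($x = 3 \left(-5\right) = -15$)
$Y{\left(I \right)} = 6 + \frac{- \frac{7}{2} + I}{-15 + I}$ ($Y{\left(I \right)} = 6 + \frac{I - \left(2 + \frac{15}{10}\right)}{I - 15} = 6 + \frac{I - \frac{7}{2}}{-15 + I} = 6 + \frac{- \frac{7}{2} + I}{-15 + I}$)
$\frac{Y{\left(-236 \right)}}{\left(-25688 + l\right) + 26764} = \frac{\frac{1}{2} \frac{1}{-15 - 236} \left(-187 + 14 \left(-236\right)\right)}{\left(-25688 + 20964\right) + 26764} = \frac{\frac{1}{2} \frac{1}{-251} \left(-187 - 3304\right)}{-4724 + 26764} = \frac{\frac{1}{2} \left(- \frac{1}{251}\right) \left(-3491\right)}{22040} = \frac{3491}{502} \cdot \frac{1}{22040} = \frac{3491}{11064080}$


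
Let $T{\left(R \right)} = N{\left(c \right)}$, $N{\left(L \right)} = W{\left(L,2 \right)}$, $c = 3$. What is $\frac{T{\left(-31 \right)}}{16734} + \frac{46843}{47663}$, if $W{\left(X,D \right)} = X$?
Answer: $\frac{261337917}{265864214} \approx 0.98298$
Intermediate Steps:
$N{\left(L \right)} = L$
$T{\left(R \right)} = 3$
$\frac{T{\left(-31 \right)}}{16734} + \frac{46843}{47663} = \frac{3}{16734} + \frac{46843}{47663} = 3 \cdot \frac{1}{16734} + 46843 \cdot \frac{1}{47663} = \frac{1}{5578} + \frac{46843}{47663} = \frac{261337917}{265864214}$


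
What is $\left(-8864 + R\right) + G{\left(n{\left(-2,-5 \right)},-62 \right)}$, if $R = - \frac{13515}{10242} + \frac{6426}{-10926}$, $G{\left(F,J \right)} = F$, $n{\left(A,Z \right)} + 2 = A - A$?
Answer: $- \frac{18376947401}{2072298} \approx -8867.9$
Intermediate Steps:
$n{\left(A,Z \right)} = -2$ ($n{\left(A,Z \right)} = -2 + \left(A - A\right) = -2 + 0 = -2$)
$R = - \frac{3953333}{2072298}$ ($R = \left(-13515\right) \frac{1}{10242} + 6426 \left(- \frac{1}{10926}\right) = - \frac{4505}{3414} - \frac{357}{607} = - \frac{3953333}{2072298} \approx -1.9077$)
$\left(-8864 + R\right) + G{\left(n{\left(-2,-5 \right)},-62 \right)} = \left(-8864 - \frac{3953333}{2072298}\right) - 2 = - \frac{18372802805}{2072298} - 2 = - \frac{18376947401}{2072298}$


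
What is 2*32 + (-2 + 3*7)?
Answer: 83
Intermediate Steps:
2*32 + (-2 + 3*7) = 64 + (-2 + 21) = 64 + 19 = 83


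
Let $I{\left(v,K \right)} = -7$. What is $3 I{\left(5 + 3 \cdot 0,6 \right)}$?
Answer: $-21$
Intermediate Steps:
$3 I{\left(5 + 3 \cdot 0,6 \right)} = 3 \left(-7\right) = -21$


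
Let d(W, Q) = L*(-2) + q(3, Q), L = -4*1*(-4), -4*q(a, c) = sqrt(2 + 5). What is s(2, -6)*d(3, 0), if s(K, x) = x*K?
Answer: 384 + 3*sqrt(7) ≈ 391.94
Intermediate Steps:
q(a, c) = -sqrt(7)/4 (q(a, c) = -sqrt(2 + 5)/4 = -sqrt(7)/4)
L = 16 (L = -4*(-4) = 16)
d(W, Q) = -32 - sqrt(7)/4 (d(W, Q) = 16*(-2) - sqrt(7)/4 = -32 - sqrt(7)/4)
s(K, x) = K*x
s(2, -6)*d(3, 0) = (2*(-6))*(-32 - sqrt(7)/4) = -12*(-32 - sqrt(7)/4) = 384 + 3*sqrt(7)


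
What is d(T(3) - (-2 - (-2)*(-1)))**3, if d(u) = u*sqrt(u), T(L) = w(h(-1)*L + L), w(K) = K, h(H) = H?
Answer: 512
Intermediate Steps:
T(L) = 0 (T(L) = -L + L = 0)
d(u) = u**(3/2)
d(T(3) - (-2 - (-2)*(-1)))**3 = ((0 - (-2 - (-2)*(-1)))**(3/2))**3 = ((0 - (-2 - 1*2))**(3/2))**3 = ((0 - (-2 - 2))**(3/2))**3 = ((0 - 1*(-4))**(3/2))**3 = ((0 + 4)**(3/2))**3 = (4**(3/2))**3 = 8**3 = 512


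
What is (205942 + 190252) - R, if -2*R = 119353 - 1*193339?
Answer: 359201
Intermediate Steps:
R = 36993 (R = -(119353 - 1*193339)/2 = -(119353 - 193339)/2 = -1/2*(-73986) = 36993)
(205942 + 190252) - R = (205942 + 190252) - 1*36993 = 396194 - 36993 = 359201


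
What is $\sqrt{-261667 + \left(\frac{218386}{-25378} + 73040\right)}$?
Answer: $\frac{6 i \sqrt{843676522779}}{12689} \approx 434.32 i$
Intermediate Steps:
$\sqrt{-261667 + \left(\frac{218386}{-25378} + 73040\right)} = \sqrt{-261667 + \left(218386 \left(- \frac{1}{25378}\right) + 73040\right)} = \sqrt{-261667 + \left(- \frac{109193}{12689} + 73040\right)} = \sqrt{-261667 + \frac{926695367}{12689}} = \sqrt{- \frac{2393597196}{12689}} = \frac{6 i \sqrt{843676522779}}{12689}$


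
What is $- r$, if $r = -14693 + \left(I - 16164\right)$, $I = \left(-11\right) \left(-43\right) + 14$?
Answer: $30370$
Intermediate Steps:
$I = 487$ ($I = 473 + 14 = 487$)
$r = -30370$ ($r = -14693 + \left(487 - 16164\right) = -14693 - 15677 = -30370$)
$- r = \left(-1\right) \left(-30370\right) = 30370$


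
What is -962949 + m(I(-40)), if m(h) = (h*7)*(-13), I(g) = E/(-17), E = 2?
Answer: -16369951/17 ≈ -9.6294e+5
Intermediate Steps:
I(g) = -2/17 (I(g) = 2/(-17) = 2*(-1/17) = -2/17)
m(h) = -91*h (m(h) = (7*h)*(-13) = -91*h)
-962949 + m(I(-40)) = -962949 - 91*(-2/17) = -962949 + 182/17 = -16369951/17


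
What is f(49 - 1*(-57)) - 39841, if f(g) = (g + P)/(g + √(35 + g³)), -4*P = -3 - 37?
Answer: -47005021711/1179815 + 348*√132339/1179815 ≈ -39841.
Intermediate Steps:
P = 10 (P = -(-3 - 37)/4 = -¼*(-40) = 10)
f(g) = (10 + g)/(g + √(35 + g³)) (f(g) = (g + 10)/(g + √(35 + g³)) = (10 + g)/(g + √(35 + g³)))
f(49 - 1*(-57)) - 39841 = (10 + (49 - 1*(-57)))/((49 - 1*(-57)) + √(35 + (49 - 1*(-57))³)) - 39841 = (10 + (49 + 57))/((49 + 57) + √(35 + (49 + 57)³)) - 39841 = (10 + 106)/(106 + √(35 + 106³)) - 39841 = 116/(106 + √(35 + 1191016)) - 39841 = 116/(106 + √1191051) - 39841 = 116/(106 + 3*√132339) - 39841 = -39841 + 116/(106 + 3*√132339)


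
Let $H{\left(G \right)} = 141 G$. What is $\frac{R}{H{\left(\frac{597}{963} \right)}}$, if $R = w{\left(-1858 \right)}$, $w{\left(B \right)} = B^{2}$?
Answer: $\frac{369381548}{9353} \approx 39493.0$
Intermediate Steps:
$R = 3452164$ ($R = \left(-1858\right)^{2} = 3452164$)
$\frac{R}{H{\left(\frac{597}{963} \right)}} = \frac{3452164}{141 \cdot \frac{597}{963}} = \frac{3452164}{141 \cdot 597 \cdot \frac{1}{963}} = \frac{3452164}{141 \cdot \frac{199}{321}} = \frac{3452164}{\frac{9353}{107}} = 3452164 \cdot \frac{107}{9353} = \frac{369381548}{9353}$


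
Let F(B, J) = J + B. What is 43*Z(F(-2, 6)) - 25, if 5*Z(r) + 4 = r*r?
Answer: 391/5 ≈ 78.200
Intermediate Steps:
F(B, J) = B + J
Z(r) = -⅘ + r²/5 (Z(r) = -⅘ + (r*r)/5 = -⅘ + r²/5)
43*Z(F(-2, 6)) - 25 = 43*(-⅘ + (-2 + 6)²/5) - 25 = 43*(-⅘ + (⅕)*4²) - 25 = 43*(-⅘ + (⅕)*16) - 25 = 43*(-⅘ + 16/5) - 25 = 43*(12/5) - 25 = 516/5 - 25 = 391/5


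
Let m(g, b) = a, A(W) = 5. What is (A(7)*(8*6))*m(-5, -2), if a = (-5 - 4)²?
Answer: 19440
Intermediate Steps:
a = 81 (a = (-9)² = 81)
m(g, b) = 81
(A(7)*(8*6))*m(-5, -2) = (5*(8*6))*81 = (5*48)*81 = 240*81 = 19440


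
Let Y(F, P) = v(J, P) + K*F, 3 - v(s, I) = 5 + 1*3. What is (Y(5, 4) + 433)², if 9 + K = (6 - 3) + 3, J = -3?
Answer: 170569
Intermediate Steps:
v(s, I) = -5 (v(s, I) = 3 - (5 + 1*3) = 3 - (5 + 3) = 3 - 1*8 = 3 - 8 = -5)
K = -3 (K = -9 + ((6 - 3) + 3) = -9 + (3 + 3) = -9 + 6 = -3)
Y(F, P) = -5 - 3*F
(Y(5, 4) + 433)² = ((-5 - 3*5) + 433)² = ((-5 - 15) + 433)² = (-20 + 433)² = 413² = 170569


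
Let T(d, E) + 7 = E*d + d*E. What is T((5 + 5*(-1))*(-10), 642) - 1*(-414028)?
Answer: 414021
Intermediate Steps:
T(d, E) = -7 + 2*E*d (T(d, E) = -7 + (E*d + d*E) = -7 + (E*d + E*d) = -7 + 2*E*d)
T((5 + 5*(-1))*(-10), 642) - 1*(-414028) = (-7 + 2*642*((5 + 5*(-1))*(-10))) - 1*(-414028) = (-7 + 2*642*((5 - 5)*(-10))) + 414028 = (-7 + 2*642*(0*(-10))) + 414028 = (-7 + 2*642*0) + 414028 = (-7 + 0) + 414028 = -7 + 414028 = 414021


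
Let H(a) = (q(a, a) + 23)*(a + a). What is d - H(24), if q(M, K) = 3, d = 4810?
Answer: 3562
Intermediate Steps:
H(a) = 52*a (H(a) = (3 + 23)*(a + a) = 26*(2*a) = 52*a)
d - H(24) = 4810 - 52*24 = 4810 - 1*1248 = 4810 - 1248 = 3562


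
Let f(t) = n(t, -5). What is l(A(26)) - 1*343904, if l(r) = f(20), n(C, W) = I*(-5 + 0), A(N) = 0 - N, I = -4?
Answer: -343884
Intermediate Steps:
A(N) = -N
n(C, W) = 20 (n(C, W) = -4*(-5 + 0) = -4*(-5) = 20)
f(t) = 20
l(r) = 20
l(A(26)) - 1*343904 = 20 - 1*343904 = 20 - 343904 = -343884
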